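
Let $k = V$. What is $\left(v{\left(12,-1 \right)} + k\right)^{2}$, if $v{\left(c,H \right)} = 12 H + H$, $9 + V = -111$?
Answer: $17689$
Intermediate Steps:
$V = -120$ ($V = -9 - 111 = -120$)
$v{\left(c,H \right)} = 13 H$
$k = -120$
$\left(v{\left(12,-1 \right)} + k\right)^{2} = \left(13 \left(-1\right) - 120\right)^{2} = \left(-13 - 120\right)^{2} = \left(-133\right)^{2} = 17689$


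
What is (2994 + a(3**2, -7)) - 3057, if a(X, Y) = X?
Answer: -54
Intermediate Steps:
(2994 + a(3**2, -7)) - 3057 = (2994 + 3**2) - 3057 = (2994 + 9) - 3057 = 3003 - 3057 = -54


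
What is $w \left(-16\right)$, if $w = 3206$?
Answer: $-51296$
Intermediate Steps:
$w \left(-16\right) = 3206 \left(-16\right) = -51296$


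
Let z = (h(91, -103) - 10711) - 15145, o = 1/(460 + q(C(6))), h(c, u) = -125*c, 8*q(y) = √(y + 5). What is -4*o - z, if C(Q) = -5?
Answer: 4281564/115 ≈ 37231.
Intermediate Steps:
q(y) = √(5 + y)/8 (q(y) = √(y + 5)/8 = √(5 + y)/8)
o = 1/460 (o = 1/(460 + √(5 - 5)/8) = 1/(460 + √0/8) = 1/(460 + (⅛)*0) = 1/(460 + 0) = 1/460 ≈ 0.0021739)
z = -37231 (z = (-125*91 - 10711) - 15145 = (-11375 - 10711) - 15145 = -22086 - 15145 = -37231)
-4*o - z = -4*1/460 - 1*(-37231) = -1/115 + 37231 = 4281564/115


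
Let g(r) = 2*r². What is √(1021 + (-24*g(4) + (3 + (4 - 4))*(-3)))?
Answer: 2*√61 ≈ 15.620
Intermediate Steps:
√(1021 + (-24*g(4) + (3 + (4 - 4))*(-3))) = √(1021 + (-48*4² + (3 + (4 - 4))*(-3))) = √(1021 + (-48*16 + (3 + 0)*(-3))) = √(1021 + (-24*32 + 3*(-3))) = √(1021 + (-768 - 9)) = √(1021 - 777) = √244 = 2*√61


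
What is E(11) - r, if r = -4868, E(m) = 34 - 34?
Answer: 4868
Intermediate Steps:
E(m) = 0
E(11) - r = 0 - 1*(-4868) = 0 + 4868 = 4868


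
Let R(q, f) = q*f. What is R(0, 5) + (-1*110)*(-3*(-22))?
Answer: -7260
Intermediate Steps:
R(q, f) = f*q
R(0, 5) + (-1*110)*(-3*(-22)) = 5*0 + (-1*110)*(-3*(-22)) = 0 - 110*66 = 0 - 7260 = -7260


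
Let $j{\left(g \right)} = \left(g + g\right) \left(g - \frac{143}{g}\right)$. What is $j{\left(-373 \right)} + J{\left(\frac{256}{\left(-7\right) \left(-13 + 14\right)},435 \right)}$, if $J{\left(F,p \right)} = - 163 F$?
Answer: $\frac{1987532}{7} \approx 2.8393 \cdot 10^{5}$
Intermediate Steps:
$j{\left(g \right)} = 2 g \left(g - \frac{143}{g}\right)$
$j{\left(-373 \right)} + J{\left(\frac{256}{\left(-7\right) \left(-13 + 14\right)},435 \right)} = \left(-286 + 2 \left(-373\right)^{2}\right) - 163 \frac{256}{\left(-7\right) \left(-13 + 14\right)} = \left(-286 + 2 \cdot 139129\right) - 163 \frac{256}{\left(-7\right) 1} = \left(-286 + 278258\right) - 163 \frac{256}{-7} = 277972 - 163 \cdot 256 \left(- \frac{1}{7}\right) = 277972 - - \frac{41728}{7} = 277972 + \frac{41728}{7} = \frac{1987532}{7}$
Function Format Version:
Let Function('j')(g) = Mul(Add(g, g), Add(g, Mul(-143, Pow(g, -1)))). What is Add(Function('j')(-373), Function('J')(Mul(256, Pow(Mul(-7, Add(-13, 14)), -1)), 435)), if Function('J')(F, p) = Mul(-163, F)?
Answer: Rational(1987532, 7) ≈ 2.8393e+5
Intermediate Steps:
Function('j')(g) = Mul(2, g, Add(g, Mul(-143, Pow(g, -1)))) (Function('j')(g) = Mul(Mul(2, g), Add(g, Mul(-143, Pow(g, -1)))) = Mul(2, g, Add(g, Mul(-143, Pow(g, -1)))))
Add(Function('j')(-373), Function('J')(Mul(256, Pow(Mul(-7, Add(-13, 14)), -1)), 435)) = Add(Add(-286, Mul(2, Pow(-373, 2))), Mul(-163, Mul(256, Pow(Mul(-7, Add(-13, 14)), -1)))) = Add(Add(-286, Mul(2, 139129)), Mul(-163, Mul(256, Pow(Mul(-7, 1), -1)))) = Add(Add(-286, 278258), Mul(-163, Mul(256, Pow(-7, -1)))) = Add(277972, Mul(-163, Mul(256, Rational(-1, 7)))) = Add(277972, Mul(-163, Rational(-256, 7))) = Add(277972, Rational(41728, 7)) = Rational(1987532, 7)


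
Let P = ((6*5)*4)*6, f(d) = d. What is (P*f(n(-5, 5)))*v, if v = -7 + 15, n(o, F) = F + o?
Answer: 0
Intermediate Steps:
P = 720 (P = (30*4)*6 = 120*6 = 720)
v = 8
(P*f(n(-5, 5)))*v = (720*(5 - 5))*8 = (720*0)*8 = 0*8 = 0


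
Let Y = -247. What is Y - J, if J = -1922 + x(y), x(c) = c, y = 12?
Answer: 1663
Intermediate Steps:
J = -1910 (J = -1922 + 12 = -1910)
Y - J = -247 - 1*(-1910) = -247 + 1910 = 1663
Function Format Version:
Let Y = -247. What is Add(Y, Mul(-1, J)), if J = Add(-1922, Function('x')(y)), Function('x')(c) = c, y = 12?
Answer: 1663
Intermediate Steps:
J = -1910 (J = Add(-1922, 12) = -1910)
Add(Y, Mul(-1, J)) = Add(-247, Mul(-1, -1910)) = Add(-247, 1910) = 1663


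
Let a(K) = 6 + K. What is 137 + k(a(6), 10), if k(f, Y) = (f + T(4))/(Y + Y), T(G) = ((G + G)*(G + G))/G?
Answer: 692/5 ≈ 138.40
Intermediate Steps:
T(G) = 4*G (T(G) = ((2*G)*(2*G))/G = (4*G²)/G = 4*G)
k(f, Y) = (16 + f)/(2*Y) (k(f, Y) = (f + 4*4)/(Y + Y) = (f + 16)/((2*Y)) = (16 + f)*(1/(2*Y)) = (16 + f)/(2*Y))
137 + k(a(6), 10) = 137 + (½)*(16 + (6 + 6))/10 = 137 + (½)*(⅒)*(16 + 12) = 137 + (½)*(⅒)*28 = 137 + 7/5 = 692/5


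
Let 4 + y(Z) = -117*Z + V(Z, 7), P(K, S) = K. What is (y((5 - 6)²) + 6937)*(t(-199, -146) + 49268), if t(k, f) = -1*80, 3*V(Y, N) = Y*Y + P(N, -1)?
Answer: 335396576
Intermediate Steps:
V(Y, N) = N/3 + Y²/3 (V(Y, N) = (Y*Y + N)/3 = (Y² + N)/3 = (N + Y²)/3 = N/3 + Y²/3)
y(Z) = -5/3 - 117*Z + Z²/3 (y(Z) = -4 + (-117*Z + ((⅓)*7 + Z²/3)) = -4 + (-117*Z + (7/3 + Z²/3)) = -4 + (7/3 - 117*Z + Z²/3) = -5/3 - 117*Z + Z²/3)
t(k, f) = -80
(y((5 - 6)²) + 6937)*(t(-199, -146) + 49268) = ((-5/3 - 117*(5 - 6)² + ((5 - 6)²)²/3) + 6937)*(-80 + 49268) = ((-5/3 - 117*(-1)² + ((-1)²)²/3) + 6937)*49188 = ((-5/3 - 117*1 + (⅓)*1²) + 6937)*49188 = ((-5/3 - 117 + (⅓)*1) + 6937)*49188 = ((-5/3 - 117 + ⅓) + 6937)*49188 = (-355/3 + 6937)*49188 = (20456/3)*49188 = 335396576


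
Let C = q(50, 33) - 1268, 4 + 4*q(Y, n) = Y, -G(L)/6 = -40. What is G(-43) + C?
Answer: -2033/2 ≈ -1016.5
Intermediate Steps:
G(L) = 240 (G(L) = -6*(-40) = 240)
q(Y, n) = -1 + Y/4
C = -2513/2 (C = (-1 + (1/4)*50) - 1268 = (-1 + 25/2) - 1268 = 23/2 - 1268 = -2513/2 ≈ -1256.5)
G(-43) + C = 240 - 2513/2 = -2033/2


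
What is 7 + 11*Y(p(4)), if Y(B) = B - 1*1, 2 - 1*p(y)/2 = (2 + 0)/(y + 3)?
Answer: 236/7 ≈ 33.714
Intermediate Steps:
p(y) = 4 - 4/(3 + y) (p(y) = 4 - 2*(2 + 0)/(y + 3) = 4 - 4/(3 + y))
Y(B) = -1 + B (Y(B) = B - 1 = -1 + B)
7 + 11*Y(p(4)) = 7 + 11*(-1 + 4*(2 + 4)/(3 + 4)) = 7 + 11*(-1 + 4*6/7) = 7 + 11*(-1 + 4*(⅐)*6) = 7 + 11*(-1 + 24/7) = 7 + 11*(17/7) = 7 + 187/7 = 236/7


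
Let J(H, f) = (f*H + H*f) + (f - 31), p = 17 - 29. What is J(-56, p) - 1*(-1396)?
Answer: 2697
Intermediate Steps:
p = -12
J(H, f) = -31 + f + 2*H*f (J(H, f) = (H*f + H*f) + (-31 + f) = 2*H*f + (-31 + f) = -31 + f + 2*H*f)
J(-56, p) - 1*(-1396) = (-31 - 12 + 2*(-56)*(-12)) - 1*(-1396) = (-31 - 12 + 1344) + 1396 = 1301 + 1396 = 2697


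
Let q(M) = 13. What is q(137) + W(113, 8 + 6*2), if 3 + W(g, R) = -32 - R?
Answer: -42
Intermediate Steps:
W(g, R) = -35 - R (W(g, R) = -3 + (-32 - R) = -35 - R)
q(137) + W(113, 8 + 6*2) = 13 + (-35 - (8 + 6*2)) = 13 + (-35 - (8 + 12)) = 13 + (-35 - 1*20) = 13 + (-35 - 20) = 13 - 55 = -42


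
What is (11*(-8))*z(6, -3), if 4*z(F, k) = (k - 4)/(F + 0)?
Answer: 77/3 ≈ 25.667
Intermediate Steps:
z(F, k) = (-4 + k)/(4*F) (z(F, k) = ((k - 4)/(F + 0))/4 = ((-4 + k)/F)/4 = (-4 + k)/(4*F))
(11*(-8))*z(6, -3) = (11*(-8))*((¼)*(-4 - 3)/6) = -22*(-7)/6 = -88*(-7/24) = 77/3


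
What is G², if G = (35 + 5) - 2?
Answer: 1444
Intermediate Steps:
G = 38 (G = 40 - 2 = 38)
G² = 38² = 1444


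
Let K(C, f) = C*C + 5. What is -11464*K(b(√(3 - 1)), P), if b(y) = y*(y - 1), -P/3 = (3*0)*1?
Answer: -126104 + 45856*√2 ≈ -61254.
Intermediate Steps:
P = 0 (P = -3*3*0 = -0 = -3*0 = 0)
b(y) = y*(-1 + y)
K(C, f) = 5 + C² (K(C, f) = C² + 5 = 5 + C²)
-11464*K(b(√(3 - 1)), P) = -11464*(5 + (√(3 - 1)*(-1 + √(3 - 1)))²) = -11464*(5 + (√2*(-1 + √2))²) = -11464*(5 + 2*(-1 + √2)²) = -57320 - 22928*(-1 + √2)²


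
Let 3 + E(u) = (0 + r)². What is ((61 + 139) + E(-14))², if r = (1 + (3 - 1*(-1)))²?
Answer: 675684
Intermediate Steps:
r = 25 (r = (1 + (3 + 1))² = (1 + 4)² = 5² = 25)
E(u) = 622 (E(u) = -3 + (0 + 25)² = -3 + 25² = -3 + 625 = 622)
((61 + 139) + E(-14))² = ((61 + 139) + 622)² = (200 + 622)² = 822² = 675684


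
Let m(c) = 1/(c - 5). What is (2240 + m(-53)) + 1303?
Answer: 205493/58 ≈ 3543.0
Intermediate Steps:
m(c) = 1/(-5 + c)
(2240 + m(-53)) + 1303 = (2240 + 1/(-5 - 53)) + 1303 = (2240 + 1/(-58)) + 1303 = (2240 - 1/58) + 1303 = 129919/58 + 1303 = 205493/58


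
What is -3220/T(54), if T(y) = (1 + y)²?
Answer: -644/605 ≈ -1.0645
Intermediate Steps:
-3220/T(54) = -3220/(1 + 54)² = -3220/(55²) = -3220/3025 = -3220*1/3025 = -644/605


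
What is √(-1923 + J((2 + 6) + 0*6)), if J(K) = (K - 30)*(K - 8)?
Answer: I*√1923 ≈ 43.852*I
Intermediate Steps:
J(K) = (-30 + K)*(-8 + K)
√(-1923 + J((2 + 6) + 0*6)) = √(-1923 + (240 + ((2 + 6) + 0*6)² - 38*((2 + 6) + 0*6))) = √(-1923 + (240 + (8 + 0)² - 38*(8 + 0))) = √(-1923 + (240 + 8² - 38*8)) = √(-1923 + (240 + 64 - 304)) = √(-1923 + 0) = √(-1923) = I*√1923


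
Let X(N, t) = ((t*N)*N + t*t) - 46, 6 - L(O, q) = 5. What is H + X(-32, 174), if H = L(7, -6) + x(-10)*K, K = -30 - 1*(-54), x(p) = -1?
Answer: 208383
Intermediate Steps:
L(O, q) = 1 (L(O, q) = 6 - 1*5 = 6 - 5 = 1)
K = 24 (K = -30 + 54 = 24)
H = -23 (H = 1 - 1*24 = 1 - 24 = -23)
X(N, t) = -46 + t² + t*N² (X(N, t) = ((N*t)*N + t²) - 46 = (t*N² + t²) - 46 = (t² + t*N²) - 46 = -46 + t² + t*N²)
H + X(-32, 174) = -23 + (-46 + 174² + 174*(-32)²) = -23 + (-46 + 30276 + 174*1024) = -23 + (-46 + 30276 + 178176) = -23 + 208406 = 208383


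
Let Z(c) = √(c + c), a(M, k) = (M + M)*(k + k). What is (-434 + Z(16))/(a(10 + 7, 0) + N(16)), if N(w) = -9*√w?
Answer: 217/18 - √2/9 ≈ 11.898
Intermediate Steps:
a(M, k) = 4*M*k (a(M, k) = (2*M)*(2*k) = 4*M*k)
Z(c) = √2*√c (Z(c) = √(2*c) = √2*√c)
(-434 + Z(16))/(a(10 + 7, 0) + N(16)) = (-434 + √2*√16)/(4*(10 + 7)*0 - 9*√16) = (-434 + √2*4)/(4*17*0 - 9*4) = (-434 + 4*√2)/(0 - 36) = (-434 + 4*√2)/(-36) = (-434 + 4*√2)*(-1/36) = 217/18 - √2/9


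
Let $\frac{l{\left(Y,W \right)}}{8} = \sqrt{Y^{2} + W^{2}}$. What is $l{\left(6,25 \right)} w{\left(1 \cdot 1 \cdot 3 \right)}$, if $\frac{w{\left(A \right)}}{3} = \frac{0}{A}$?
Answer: $0$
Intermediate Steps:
$l{\left(Y,W \right)} = 8 \sqrt{W^{2} + Y^{2}}$ ($l{\left(Y,W \right)} = 8 \sqrt{Y^{2} + W^{2}} = 8 \sqrt{W^{2} + Y^{2}}$)
$w{\left(A \right)} = 0$ ($w{\left(A \right)} = 3 \frac{0}{A} = 3 \cdot 0 = 0$)
$l{\left(6,25 \right)} w{\left(1 \cdot 1 \cdot 3 \right)} = 8 \sqrt{25^{2} + 6^{2}} \cdot 0 = 8 \sqrt{625 + 36} \cdot 0 = 8 \sqrt{661} \cdot 0 = 0$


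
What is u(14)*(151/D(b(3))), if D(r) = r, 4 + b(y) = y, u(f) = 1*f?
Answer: -2114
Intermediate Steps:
u(f) = f
b(y) = -4 + y
u(14)*(151/D(b(3))) = 14*(151/(-4 + 3)) = 14*(151/(-1)) = 14*(151*(-1)) = 14*(-151) = -2114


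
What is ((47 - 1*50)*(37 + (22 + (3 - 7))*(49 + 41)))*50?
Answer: -248550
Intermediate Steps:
((47 - 1*50)*(37 + (22 + (3 - 7))*(49 + 41)))*50 = ((47 - 50)*(37 + (22 - 4)*90))*50 = -3*(37 + 18*90)*50 = -3*(37 + 1620)*50 = -3*1657*50 = -4971*50 = -248550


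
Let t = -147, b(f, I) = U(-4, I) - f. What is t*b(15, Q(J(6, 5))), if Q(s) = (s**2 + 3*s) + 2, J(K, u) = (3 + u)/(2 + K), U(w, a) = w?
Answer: 2793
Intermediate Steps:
J(K, u) = (3 + u)/(2 + K)
Q(s) = 2 + s**2 + 3*s
b(f, I) = -4 - f
t*b(15, Q(J(6, 5))) = -147*(-4 - 1*15) = -147*(-4 - 15) = -147*(-19) = 2793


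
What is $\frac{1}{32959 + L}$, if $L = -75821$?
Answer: $- \frac{1}{42862} \approx -2.3331 \cdot 10^{-5}$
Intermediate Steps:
$\frac{1}{32959 + L} = \frac{1}{32959 - 75821} = \frac{1}{-42862} = - \frac{1}{42862}$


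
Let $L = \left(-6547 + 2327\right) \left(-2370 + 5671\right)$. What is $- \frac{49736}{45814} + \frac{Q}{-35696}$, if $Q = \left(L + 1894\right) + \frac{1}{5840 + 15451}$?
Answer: $\frac{6774125012997307}{17409400999152} \approx 389.11$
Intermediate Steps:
$L = -13930220$ ($L = \left(-4220\right) 3301 = -13930220$)
$Q = - \frac{296547988865}{21291}$ ($Q = \left(-13930220 + 1894\right) + \frac{1}{5840 + 15451} = -13928326 + \frac{1}{21291} = - \frac{296547988865}{21291} \approx -1.3928 \cdot 10^{7}$)
$- \frac{49736}{45814} + \frac{Q}{-35696} = - \frac{49736}{45814} - \frac{296547988865}{21291 \left(-35696\right)} = \left(-49736\right) \frac{1}{45814} - - \frac{296547988865}{760003536} = - \frac{24868}{22907} + \frac{296547988865}{760003536} = \frac{6774125012997307}{17409400999152}$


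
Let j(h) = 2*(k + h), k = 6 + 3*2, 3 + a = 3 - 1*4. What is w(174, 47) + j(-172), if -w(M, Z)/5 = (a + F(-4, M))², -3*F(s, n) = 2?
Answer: -3860/9 ≈ -428.89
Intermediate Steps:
F(s, n) = -⅔ (F(s, n) = -⅓*2 = -⅔)
a = -4 (a = -3 + (3 - 1*4) = -3 + (3 - 4) = -3 - 1 = -4)
k = 12 (k = 6 + 6 = 12)
w(M, Z) = -980/9 (w(M, Z) = -5*(-4 - ⅔)² = -5*(-14/3)² = -5*196/9 = -980/9)
j(h) = 24 + 2*h (j(h) = 2*(12 + h) = 24 + 2*h)
w(174, 47) + j(-172) = -980/9 + (24 + 2*(-172)) = -980/9 + (24 - 344) = -980/9 - 320 = -3860/9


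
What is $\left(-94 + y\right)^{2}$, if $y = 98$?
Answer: $16$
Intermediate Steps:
$\left(-94 + y\right)^{2} = \left(-94 + 98\right)^{2} = 4^{2} = 16$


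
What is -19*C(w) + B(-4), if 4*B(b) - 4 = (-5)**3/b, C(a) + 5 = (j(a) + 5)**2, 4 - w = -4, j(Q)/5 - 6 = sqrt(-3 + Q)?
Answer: -408739/16 - 6650*sqrt(5) ≈ -40416.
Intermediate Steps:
j(Q) = 30 + 5*sqrt(-3 + Q)
w = 8 (w = 4 - 1*(-4) = 4 + 4 = 8)
C(a) = -5 + (35 + 5*sqrt(-3 + a))**2 (C(a) = -5 + ((30 + 5*sqrt(-3 + a)) + 5)**2 = -5 + (35 + 5*sqrt(-3 + a))**2)
B(b) = 1 - 125/(4*b) (B(b) = 1 + ((-5)**3/b)/4 = 1 + (-125/b)/4 = 1 - 125/(4*b))
-19*C(w) + B(-4) = -19*(1145 + 25*8 + 350*sqrt(-3 + 8)) + (-125/4 - 4)/(-4) = -19*(1145 + 200 + 350*sqrt(5)) - 1/4*(-141/4) = -19*(1345 + 350*sqrt(5)) + 141/16 = (-25555 - 6650*sqrt(5)) + 141/16 = -408739/16 - 6650*sqrt(5)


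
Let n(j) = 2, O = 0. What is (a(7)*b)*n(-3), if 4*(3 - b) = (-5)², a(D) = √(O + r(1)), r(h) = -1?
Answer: -13*I/2 ≈ -6.5*I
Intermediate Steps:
a(D) = I (a(D) = √(0 - 1) = √(-1) = I)
b = -13/4 (b = 3 - ¼*(-5)² = 3 - ¼*25 = 3 - 25/4 = -13/4 ≈ -3.2500)
(a(7)*b)*n(-3) = (I*(-13/4))*2 = -13*I/4*2 = -13*I/2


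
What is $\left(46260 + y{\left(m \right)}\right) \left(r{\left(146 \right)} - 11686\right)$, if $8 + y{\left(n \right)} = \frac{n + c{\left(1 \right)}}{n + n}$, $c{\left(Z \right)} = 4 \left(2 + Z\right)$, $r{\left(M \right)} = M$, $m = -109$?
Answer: $- \frac{58179100410}{109} \approx -5.3375 \cdot 10^{8}$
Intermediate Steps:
$c{\left(Z \right)} = 8 + 4 Z$
$y{\left(n \right)} = -8 + \frac{12 + n}{2 n}$ ($y{\left(n \right)} = -8 + \frac{n + \left(8 + 4 \cdot 1\right)}{n + n} = -8 + \frac{n + \left(8 + 4\right)}{2 n} = -8 + \left(n + 12\right) \frac{1}{2 n} = -8 + \left(12 + n\right) \frac{1}{2 n} = -8 + \frac{12 + n}{2 n}$)
$\left(46260 + y{\left(m \right)}\right) \left(r{\left(146 \right)} - 11686\right) = \left(46260 - \left(\frac{15}{2} - \frac{6}{-109}\right)\right) \left(146 - 11686\right) = \left(46260 + \left(- \frac{15}{2} + 6 \left(- \frac{1}{109}\right)\right)\right) \left(-11540\right) = \left(46260 - \frac{1647}{218}\right) \left(-11540\right) = \frac{10083033}{218} \left(-11540\right) = - \frac{58179100410}{109}$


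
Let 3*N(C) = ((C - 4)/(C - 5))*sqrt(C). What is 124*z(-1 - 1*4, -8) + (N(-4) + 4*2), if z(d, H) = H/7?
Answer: -936/7 + 16*I/27 ≈ -133.71 + 0.59259*I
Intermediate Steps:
N(C) = sqrt(C)*(-4 + C)/(3*(-5 + C)) (N(C) = (((C - 4)/(C - 5))*sqrt(C))/3 = (((-4 + C)/(-5 + C))*sqrt(C))/3 = (sqrt(C)*(-4 + C)/(-5 + C))/3 = sqrt(C)*(-4 + C)/(3*(-5 + C)))
z(d, H) = H/7 (z(d, H) = H*(1/7) = H/7)
124*z(-1 - 1*4, -8) + (N(-4) + 4*2) = 124*((1/7)*(-8)) + (sqrt(-4)*(-4 - 4)/(3*(-5 - 4)) + 4*2) = 124*(-8/7) + ((1/3)*(2*I)*(-8)/(-9) + 8) = -992/7 + ((1/3)*(2*I)*(-1/9)*(-8) + 8) = -992/7 + (16*I/27 + 8) = -992/7 + (8 + 16*I/27) = -936/7 + 16*I/27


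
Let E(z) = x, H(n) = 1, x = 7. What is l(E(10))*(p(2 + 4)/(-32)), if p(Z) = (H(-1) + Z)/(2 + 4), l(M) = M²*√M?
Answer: -343*√7/192 ≈ -4.7265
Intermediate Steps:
E(z) = 7
l(M) = M^(5/2)
p(Z) = ⅙ + Z/6 (p(Z) = (1 + Z)/(2 + 4) = (1 + Z)/6 = (1 + Z)*(⅙) = ⅙ + Z/6)
l(E(10))*(p(2 + 4)/(-32)) = 7^(5/2)*((⅙ + (2 + 4)/6)/(-32)) = (49*√7)*((⅙ + (⅙)*6)*(-1/32)) = (49*√7)*((⅙ + 1)*(-1/32)) = (49*√7)*((7/6)*(-1/32)) = (49*√7)*(-7/192) = -343*√7/192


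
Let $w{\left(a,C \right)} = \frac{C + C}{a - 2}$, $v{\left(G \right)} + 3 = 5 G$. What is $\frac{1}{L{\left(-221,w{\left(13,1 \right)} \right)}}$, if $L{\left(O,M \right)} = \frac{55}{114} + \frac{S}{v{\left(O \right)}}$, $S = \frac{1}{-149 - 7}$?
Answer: $\frac{1094704}{528153} \approx 2.0727$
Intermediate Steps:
$v{\left(G \right)} = -3 + 5 G$
$w{\left(a,C \right)} = \frac{2 C}{-2 + a}$
$S = - \frac{1}{156}$ ($S = \frac{1}{-156} = - \frac{1}{156} \approx -0.0064103$)
$L{\left(O,M \right)} = \frac{55}{114} - \frac{1}{156 \left(-3 + 5 O\right)}$
$\frac{1}{L{\left(-221,w{\left(13,1 \right)} \right)}} = \frac{1}{\frac{1}{2964} \frac{1}{-3 + 5 \left(-221\right)} \left(-4309 + 7150 \left(-221\right)\right)} = \frac{1}{\frac{1}{2964} \frac{1}{-3 - 1105} \left(-4309 - 1580150\right)} = \frac{1}{\frac{1}{2964} \frac{1}{-1108} \left(-1584459\right)} = \frac{1}{\frac{1}{2964} \left(- \frac{1}{1108}\right) \left(-1584459\right)} = \frac{1}{\frac{528153}{1094704}} = \frac{1094704}{528153}$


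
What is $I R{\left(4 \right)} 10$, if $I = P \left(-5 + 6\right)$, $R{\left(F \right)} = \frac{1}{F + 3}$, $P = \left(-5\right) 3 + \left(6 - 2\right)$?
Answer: $- \frac{110}{7} \approx -15.714$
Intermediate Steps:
$P = -11$ ($P = -15 + \left(6 - 2\right) = -15 + 4 = -11$)
$R{\left(F \right)} = \frac{1}{3 + F}$
$I = -11$ ($I = - 11 \left(-5 + 6\right) = \left(-11\right) 1 = -11$)
$I R{\left(4 \right)} 10 = - \frac{11}{3 + 4} \cdot 10 = - \frac{11}{7} \cdot 10 = \left(-11\right) \frac{1}{7} \cdot 10 = \left(- \frac{11}{7}\right) 10 = - \frac{110}{7}$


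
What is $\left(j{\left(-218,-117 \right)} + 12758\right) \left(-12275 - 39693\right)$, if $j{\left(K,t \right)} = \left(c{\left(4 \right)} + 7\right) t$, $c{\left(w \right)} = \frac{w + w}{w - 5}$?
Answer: $-669088000$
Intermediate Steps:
$c{\left(w \right)} = \frac{2 w}{-5 + w}$
$j{\left(K,t \right)} = - t$ ($j{\left(K,t \right)} = \left(2 \cdot 4 \frac{1}{-5 + 4} + 7\right) t = \left(2 \cdot 4 \frac{1}{-1} + 7\right) t = \left(2 \cdot 4 \left(-1\right) + 7\right) t = \left(-8 + 7\right) t = - t$)
$\left(j{\left(-218,-117 \right)} + 12758\right) \left(-12275 - 39693\right) = \left(\left(-1\right) \left(-117\right) + 12758\right) \left(-12275 - 39693\right) = \left(117 + 12758\right) \left(-51968\right) = 12875 \left(-51968\right) = -669088000$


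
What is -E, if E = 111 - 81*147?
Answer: 11796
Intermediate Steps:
E = -11796 (E = 111 - 11907 = -11796)
-E = -1*(-11796) = 11796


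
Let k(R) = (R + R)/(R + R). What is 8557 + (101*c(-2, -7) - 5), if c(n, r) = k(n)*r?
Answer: 7845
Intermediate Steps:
k(R) = 1 (k(R) = (2*R)/((2*R)) = (2*R)*(1/(2*R)) = 1)
c(n, r) = r (c(n, r) = 1*r = r)
8557 + (101*c(-2, -7) - 5) = 8557 + (101*(-7) - 5) = 8557 + (-707 - 5) = 8557 - 712 = 7845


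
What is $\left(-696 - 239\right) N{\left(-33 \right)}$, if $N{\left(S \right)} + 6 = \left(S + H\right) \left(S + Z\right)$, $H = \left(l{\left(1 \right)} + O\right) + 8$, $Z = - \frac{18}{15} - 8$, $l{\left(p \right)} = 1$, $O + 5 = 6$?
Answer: $-901901$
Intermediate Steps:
$O = 1$ ($O = -5 + 6 = 1$)
$Z = - \frac{46}{5}$ ($Z = \left(-18\right) \frac{1}{15} - 8 = - \frac{6}{5} - 8 = - \frac{46}{5} \approx -9.2$)
$H = 10$ ($H = \left(1 + 1\right) + 8 = 2 + 8 = 10$)
$N{\left(S \right)} = -6 + \left(10 + S\right) \left(- \frac{46}{5} + S\right)$ ($N{\left(S \right)} = -6 + \left(S + 10\right) \left(S - \frac{46}{5}\right) = -6 + \left(10 + S\right) \left(- \frac{46}{5} + S\right)$)
$\left(-696 - 239\right) N{\left(-33 \right)} = \left(-696 - 239\right) \left(-98 + \left(-33\right)^{2} + \frac{4}{5} \left(-33\right)\right) = - 935 \left(-98 + 1089 - \frac{132}{5}\right) = \left(-935\right) \frac{4823}{5} = -901901$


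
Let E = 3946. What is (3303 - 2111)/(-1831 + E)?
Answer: 1192/2115 ≈ 0.56359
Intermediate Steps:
(3303 - 2111)/(-1831 + E) = (3303 - 2111)/(-1831 + 3946) = 1192/2115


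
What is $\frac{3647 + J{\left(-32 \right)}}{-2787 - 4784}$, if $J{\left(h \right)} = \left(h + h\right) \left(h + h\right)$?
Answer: $- \frac{7743}{7571} \approx -1.0227$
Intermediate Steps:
$J{\left(h \right)} = 4 h^{2}$ ($J{\left(h \right)} = 2 h 2 h = 4 h^{2}$)
$\frac{3647 + J{\left(-32 \right)}}{-2787 - 4784} = \frac{3647 + 4 \left(-32\right)^{2}}{-2787 - 4784} = \frac{3647 + 4 \cdot 1024}{-7571} = \left(3647 + 4096\right) \left(- \frac{1}{7571}\right) = 7743 \left(- \frac{1}{7571}\right) = - \frac{7743}{7571}$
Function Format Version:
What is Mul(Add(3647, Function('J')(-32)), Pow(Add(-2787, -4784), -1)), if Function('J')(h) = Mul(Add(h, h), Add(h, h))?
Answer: Rational(-7743, 7571) ≈ -1.0227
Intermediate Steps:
Function('J')(h) = Mul(4, Pow(h, 2)) (Function('J')(h) = Mul(Mul(2, h), Mul(2, h)) = Mul(4, Pow(h, 2)))
Mul(Add(3647, Function('J')(-32)), Pow(Add(-2787, -4784), -1)) = Mul(Add(3647, Mul(4, Pow(-32, 2))), Pow(Add(-2787, -4784), -1)) = Mul(Add(3647, Mul(4, 1024)), Pow(-7571, -1)) = Mul(Add(3647, 4096), Rational(-1, 7571)) = Mul(7743, Rational(-1, 7571)) = Rational(-7743, 7571)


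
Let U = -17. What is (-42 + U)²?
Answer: 3481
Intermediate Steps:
(-42 + U)² = (-42 - 17)² = (-59)² = 3481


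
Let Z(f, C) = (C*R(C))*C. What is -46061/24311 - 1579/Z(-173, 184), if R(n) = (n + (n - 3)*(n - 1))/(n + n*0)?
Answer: -533691253/281643992 ≈ -1.8949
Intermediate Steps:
R(n) = (n + (-1 + n)*(-3 + n))/n (R(n) = (n + (-3 + n)*(-1 + n))/(n + 0) = (n + (-1 + n)*(-3 + n))/n)
Z(f, C) = C²*(-3 + C + 3/C) (Z(f, C) = (C*(-3 + C + 3/C))*C = C²*(-3 + C + 3/C))
-46061/24311 - 1579/Z(-173, 184) = -46061/24311 - 1579*1/(184*(3 + 184*(-3 + 184))) = -46061*1/24311 - 1579*1/(184*(3 + 184*181)) = -46061/24311 - 1579*1/(184*(3 + 33304)) = -46061/24311 - 1579/(184*33307) = -46061/24311 - 1579/6128488 = -533691253/281643992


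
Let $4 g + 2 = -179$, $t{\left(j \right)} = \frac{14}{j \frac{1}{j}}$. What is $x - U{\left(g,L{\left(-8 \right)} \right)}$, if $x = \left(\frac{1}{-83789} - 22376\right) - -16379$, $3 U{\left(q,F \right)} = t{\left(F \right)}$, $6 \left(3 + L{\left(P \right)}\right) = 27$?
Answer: $- \frac{1508620948}{251367} \approx -6001.7$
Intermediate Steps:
$L{\left(P \right)} = \frac{3}{2}$ ($L{\left(P \right)} = -3 + \frac{1}{6} \cdot 27 = -3 + \frac{9}{2} = \frac{3}{2}$)
$t{\left(j \right)} = 14$ ($t{\left(j \right)} = \frac{14}{1} = 14 \cdot 1 = 14$)
$g = - \frac{181}{4}$ ($g = - \frac{1}{2} + \frac{1}{4} \left(-179\right) = - \frac{1}{2} - \frac{179}{4} = - \frac{181}{4} \approx -45.25$)
$U{\left(q,F \right)} = \frac{14}{3}$ ($U{\left(q,F \right)} = \frac{1}{3} \cdot 14 = \frac{14}{3}$)
$x = - \frac{502482634}{83789}$ ($x = \left(- \frac{1}{83789} - 22376\right) + \left(-62508 + 78887\right) = - \frac{1874862665}{83789} + 16379 = - \frac{502482634}{83789} \approx -5997.0$)
$x - U{\left(g,L{\left(-8 \right)} \right)} = - \frac{502482634}{83789} - \frac{14}{3} = - \frac{1508620948}{251367}$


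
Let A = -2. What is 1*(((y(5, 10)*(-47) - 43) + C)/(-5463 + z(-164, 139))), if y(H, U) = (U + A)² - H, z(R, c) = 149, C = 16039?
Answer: -13223/5314 ≈ -2.4883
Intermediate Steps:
y(H, U) = (-2 + U)² - H (y(H, U) = (U - 2)² - H = (-2 + U)² - H)
1*(((y(5, 10)*(-47) - 43) + C)/(-5463 + z(-164, 139))) = 1*(((((-2 + 10)² - 1*5)*(-47) - 43) + 16039)/(-5463 + 149)) = 1*((((8² - 5)*(-47) - 43) + 16039)/(-5314)) = 1*((((64 - 5)*(-47) - 43) + 16039)*(-1/5314)) = 1*(((59*(-47) - 43) + 16039)*(-1/5314)) = 1*(((-2773 - 43) + 16039)*(-1/5314)) = 1*((-2816 + 16039)*(-1/5314)) = 1*(13223*(-1/5314)) = 1*(-13223/5314) = -13223/5314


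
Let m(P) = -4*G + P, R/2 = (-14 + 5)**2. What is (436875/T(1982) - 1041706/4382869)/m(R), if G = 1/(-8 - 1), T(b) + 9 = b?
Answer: 17214395475933/12642499585094 ≈ 1.3616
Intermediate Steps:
T(b) = -9 + b
G = -1/9 (G = 1/(-9) = -1/9 ≈ -0.11111)
R = 162 (R = 2*(-14 + 5)**2 = 2*(-9)**2 = 2*81 = 162)
m(P) = 4/9 + P (m(P) = -4*(-1/9) + P = 4/9 + P)
(436875/T(1982) - 1041706/4382869)/m(R) = (436875/(-9 + 1982) - 1041706/4382869)/(4/9 + 162) = (436875/1973 - 1041706*1/4382869)/(1462/9) = (436875*(1/1973) - 1041706/4382869)*(9/1462) = (436875/1973 - 1041706/4382869)*(9/1462) = (1912710608437/8647400537)*(9/1462) = 17214395475933/12642499585094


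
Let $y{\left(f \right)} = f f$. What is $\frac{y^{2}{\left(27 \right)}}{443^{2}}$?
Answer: $\frac{531441}{196249} \approx 2.708$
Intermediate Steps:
$y{\left(f \right)} = f^{2}$
$\frac{y^{2}{\left(27 \right)}}{443^{2}} = \frac{\left(27^{2}\right)^{2}}{443^{2}} = \frac{729^{2}}{196249} = 531441 \cdot \frac{1}{196249} = \frac{531441}{196249}$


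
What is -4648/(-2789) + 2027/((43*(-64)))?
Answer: 7137993/7675328 ≈ 0.92999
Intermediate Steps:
-4648/(-2789) + 2027/((43*(-64))) = -4648*(-1/2789) + 2027/(-2752) = 4648/2789 + 2027*(-1/2752) = 4648/2789 - 2027/2752 = 7137993/7675328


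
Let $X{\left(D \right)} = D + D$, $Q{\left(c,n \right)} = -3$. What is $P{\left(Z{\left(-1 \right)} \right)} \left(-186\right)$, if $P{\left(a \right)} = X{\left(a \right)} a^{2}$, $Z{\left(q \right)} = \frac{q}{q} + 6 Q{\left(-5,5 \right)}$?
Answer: $1827636$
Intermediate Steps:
$X{\left(D \right)} = 2 D$
$Z{\left(q \right)} = -17$ ($Z{\left(q \right)} = \frac{q}{q} + 6 \left(-3\right) = 1 - 18 = -17$)
$P{\left(a \right)} = 2 a^{3}$ ($P{\left(a \right)} = 2 a a^{2} = 2 a^{3}$)
$P{\left(Z{\left(-1 \right)} \right)} \left(-186\right) = 2 \left(-17\right)^{3} \left(-186\right) = 2 \left(-4913\right) \left(-186\right) = \left(-9826\right) \left(-186\right) = 1827636$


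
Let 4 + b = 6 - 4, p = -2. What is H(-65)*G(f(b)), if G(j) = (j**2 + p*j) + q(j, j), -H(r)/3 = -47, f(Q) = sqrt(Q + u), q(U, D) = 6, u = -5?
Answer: -141 - 282*I*sqrt(7) ≈ -141.0 - 746.1*I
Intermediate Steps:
b = -2 (b = -4 + (6 - 4) = -4 + 2 = -2)
f(Q) = sqrt(-5 + Q) (f(Q) = sqrt(Q - 5) = sqrt(-5 + Q))
H(r) = 141 (H(r) = -3*(-47) = 141)
G(j) = 6 + j**2 - 2*j (G(j) = (j**2 - 2*j) + 6 = 6 + j**2 - 2*j)
H(-65)*G(f(b)) = 141*(6 + (sqrt(-5 - 2))**2 - 2*sqrt(-5 - 2)) = 141*(6 + (sqrt(-7))**2 - 2*I*sqrt(7)) = 141*(6 + (I*sqrt(7))**2 - 2*I*sqrt(7)) = 141*(6 - 7 - 2*I*sqrt(7)) = 141*(-1 - 2*I*sqrt(7)) = -141 - 282*I*sqrt(7)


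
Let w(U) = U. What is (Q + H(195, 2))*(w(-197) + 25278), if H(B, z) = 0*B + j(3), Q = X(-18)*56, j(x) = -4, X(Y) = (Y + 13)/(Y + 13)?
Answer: 1304212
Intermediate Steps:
X(Y) = 1 (X(Y) = (13 + Y)/(13 + Y) = 1)
Q = 56 (Q = 1*56 = 56)
H(B, z) = -4 (H(B, z) = 0*B - 4 = 0 - 4 = -4)
(Q + H(195, 2))*(w(-197) + 25278) = (56 - 4)*(-197 + 25278) = 52*25081 = 1304212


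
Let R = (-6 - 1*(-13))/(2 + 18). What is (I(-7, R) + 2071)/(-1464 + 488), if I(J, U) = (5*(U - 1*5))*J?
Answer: -8935/3904 ≈ -2.2887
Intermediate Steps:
R = 7/20 (R = (-6 + 13)/20 = 7*(1/20) = 7/20 ≈ 0.35000)
I(J, U) = J*(-25 + 5*U) (I(J, U) = (5*(U - 5))*J = (5*(-5 + U))*J = (-25 + 5*U)*J = J*(-25 + 5*U))
(I(-7, R) + 2071)/(-1464 + 488) = (5*(-7)*(-5 + 7/20) + 2071)/(-1464 + 488) = (5*(-7)*(-93/20) + 2071)/(-976) = (651/4 + 2071)*(-1/976) = (8935/4)*(-1/976) = -8935/3904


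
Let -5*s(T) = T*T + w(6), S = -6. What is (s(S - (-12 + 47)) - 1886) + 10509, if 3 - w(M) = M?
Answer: 41437/5 ≈ 8287.4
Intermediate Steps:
w(M) = 3 - M
s(T) = ⅗ - T²/5 (s(T) = -(T*T + (3 - 1*6))/5 = -(T² + (3 - 6))/5 = -(T² - 3)/5 = -(-3 + T²)/5 = ⅗ - T²/5)
(s(S - (-12 + 47)) - 1886) + 10509 = ((⅗ - (-6 - (-12 + 47))²/5) - 1886) + 10509 = ((⅗ - (-6 - 1*35)²/5) - 1886) + 10509 = ((⅗ - (-6 - 35)²/5) - 1886) + 10509 = ((⅗ - ⅕*(-41)²) - 1886) + 10509 = ((⅗ - ⅕*1681) - 1886) + 10509 = ((⅗ - 1681/5) - 1886) + 10509 = (-1678/5 - 1886) + 10509 = -11108/5 + 10509 = 41437/5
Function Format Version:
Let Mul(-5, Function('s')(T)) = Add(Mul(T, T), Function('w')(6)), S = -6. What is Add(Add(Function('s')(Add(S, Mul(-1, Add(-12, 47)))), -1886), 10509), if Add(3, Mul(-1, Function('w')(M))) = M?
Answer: Rational(41437, 5) ≈ 8287.4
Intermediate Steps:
Function('w')(M) = Add(3, Mul(-1, M))
Function('s')(T) = Add(Rational(3, 5), Mul(Rational(-1, 5), Pow(T, 2))) (Function('s')(T) = Mul(Rational(-1, 5), Add(Mul(T, T), Add(3, Mul(-1, 6)))) = Mul(Rational(-1, 5), Add(Pow(T, 2), Add(3, -6))) = Mul(Rational(-1, 5), Add(Pow(T, 2), -3)) = Mul(Rational(-1, 5), Add(-3, Pow(T, 2))) = Add(Rational(3, 5), Mul(Rational(-1, 5), Pow(T, 2))))
Add(Add(Function('s')(Add(S, Mul(-1, Add(-12, 47)))), -1886), 10509) = Add(Add(Add(Rational(3, 5), Mul(Rational(-1, 5), Pow(Add(-6, Mul(-1, Add(-12, 47))), 2))), -1886), 10509) = Add(Add(Add(Rational(3, 5), Mul(Rational(-1, 5), Pow(Add(-6, Mul(-1, 35)), 2))), -1886), 10509) = Add(Add(Add(Rational(3, 5), Mul(Rational(-1, 5), Pow(Add(-6, -35), 2))), -1886), 10509) = Add(Add(Add(Rational(3, 5), Mul(Rational(-1, 5), Pow(-41, 2))), -1886), 10509) = Add(Add(Add(Rational(3, 5), Mul(Rational(-1, 5), 1681)), -1886), 10509) = Add(Add(Add(Rational(3, 5), Rational(-1681, 5)), -1886), 10509) = Add(Add(Rational(-1678, 5), -1886), 10509) = Add(Rational(-11108, 5), 10509) = Rational(41437, 5)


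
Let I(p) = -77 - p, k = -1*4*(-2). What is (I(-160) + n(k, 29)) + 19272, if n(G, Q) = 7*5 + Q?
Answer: 19419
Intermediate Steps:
k = 8 (k = -4*(-2) = 8)
n(G, Q) = 35 + Q
(I(-160) + n(k, 29)) + 19272 = ((-77 - 1*(-160)) + (35 + 29)) + 19272 = ((-77 + 160) + 64) + 19272 = (83 + 64) + 19272 = 147 + 19272 = 19419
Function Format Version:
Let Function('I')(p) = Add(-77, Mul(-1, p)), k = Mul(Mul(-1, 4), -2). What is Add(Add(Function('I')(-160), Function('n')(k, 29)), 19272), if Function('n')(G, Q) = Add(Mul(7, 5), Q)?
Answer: 19419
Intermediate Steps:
k = 8 (k = Mul(-4, -2) = 8)
Function('n')(G, Q) = Add(35, Q)
Add(Add(Function('I')(-160), Function('n')(k, 29)), 19272) = Add(Add(Add(-77, Mul(-1, -160)), Add(35, 29)), 19272) = Add(Add(Add(-77, 160), 64), 19272) = Add(Add(83, 64), 19272) = Add(147, 19272) = 19419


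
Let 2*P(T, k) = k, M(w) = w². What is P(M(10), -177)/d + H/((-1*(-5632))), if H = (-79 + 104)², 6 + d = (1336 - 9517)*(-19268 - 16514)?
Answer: 7623222357/68694568448 ≈ 0.11097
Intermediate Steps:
d = 292732536 (d = -6 + (1336 - 9517)*(-19268 - 16514) = -6 - 8181*(-35782) = -6 + 292732542 = 292732536)
H = 625 (H = 25² = 625)
P(T, k) = k/2
P(M(10), -177)/d + H/((-1*(-5632))) = ((½)*(-177))/292732536 + 625/((-1*(-5632))) = -177/2*1/292732536 + 625/5632 = -59/195155024 + 625*(1/5632) = -59/195155024 + 625/5632 = 7623222357/68694568448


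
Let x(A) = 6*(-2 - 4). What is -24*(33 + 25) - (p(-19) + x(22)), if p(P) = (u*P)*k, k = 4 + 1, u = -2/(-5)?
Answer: -1318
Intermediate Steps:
u = 2/5 (u = -2*(-1/5) = 2/5 ≈ 0.40000)
k = 5
x(A) = -36 (x(A) = 6*(-6) = -36)
p(P) = 2*P (p(P) = (2*P/5)*5 = 2*P)
-24*(33 + 25) - (p(-19) + x(22)) = -24*(33 + 25) - (2*(-19) - 36) = -24*58 - (-38 - 36) = -1392 - 1*(-74) = -1392 + 74 = -1318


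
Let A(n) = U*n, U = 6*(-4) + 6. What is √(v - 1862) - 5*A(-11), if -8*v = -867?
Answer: -990 + I*√28058/4 ≈ -990.0 + 41.876*I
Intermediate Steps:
v = 867/8 (v = -⅛*(-867) = 867/8 ≈ 108.38)
U = -18 (U = -24 + 6 = -18)
A(n) = -18*n
√(v - 1862) - 5*A(-11) = √(867/8 - 1862) - (-90)*(-11) = √(-14029/8) - 5*198 = I*√28058/4 - 990 = -990 + I*√28058/4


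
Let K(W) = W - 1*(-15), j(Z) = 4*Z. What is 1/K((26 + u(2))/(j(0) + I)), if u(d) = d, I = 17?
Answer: 17/283 ≈ 0.060071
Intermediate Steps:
K(W) = 15 + W (K(W) = W + 15 = 15 + W)
1/K((26 + u(2))/(j(0) + I)) = 1/(15 + (26 + 2)/(4*0 + 17)) = 1/(15 + 28/(0 + 17)) = 1/(15 + 28/17) = 1/(283/17) = 17/283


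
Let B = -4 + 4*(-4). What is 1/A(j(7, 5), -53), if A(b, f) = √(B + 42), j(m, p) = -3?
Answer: √22/22 ≈ 0.21320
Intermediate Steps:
B = -20 (B = -4 - 16 = -20)
A(b, f) = √22 (A(b, f) = √(-20 + 42) = √22)
1/A(j(7, 5), -53) = 1/(√22) = √22/22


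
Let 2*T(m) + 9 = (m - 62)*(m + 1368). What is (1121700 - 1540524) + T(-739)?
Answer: -670743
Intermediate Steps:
T(m) = -9/2 + (-62 + m)*(1368 + m)/2 (T(m) = -9/2 + ((m - 62)*(m + 1368))/2 = -9/2 + ((-62 + m)*(1368 + m))/2 = -9/2 + (-62 + m)*(1368 + m)/2)
(1121700 - 1540524) + T(-739) = (1121700 - 1540524) + (-84825/2 + (½)*(-739)² + 653*(-739)) = -418824 + (-84825/2 + (½)*546121 - 482567) = -418824 + (-84825/2 + 546121/2 - 482567) = -418824 - 251919 = -670743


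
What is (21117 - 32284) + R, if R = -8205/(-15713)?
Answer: -175458866/15713 ≈ -11166.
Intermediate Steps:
R = 8205/15713 (R = -8205*(-1/15713) = 8205/15713 ≈ 0.52218)
(21117 - 32284) + R = (21117 - 32284) + 8205/15713 = -11167 + 8205/15713 = -175458866/15713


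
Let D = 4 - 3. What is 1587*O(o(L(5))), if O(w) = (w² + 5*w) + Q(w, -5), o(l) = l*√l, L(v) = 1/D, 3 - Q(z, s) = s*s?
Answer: -25392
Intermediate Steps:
Q(z, s) = 3 - s² (Q(z, s) = 3 - s*s = 3 - s²)
D = 1
L(v) = 1 (L(v) = 1/1 = 1)
o(l) = l^(3/2)
O(w) = -22 + w² + 5*w (O(w) = (w² + 5*w) + (3 - 1*(-5)²) = (w² + 5*w) + (3 - 1*25) = (w² + 5*w) + (3 - 25) = (w² + 5*w) - 22 = -22 + w² + 5*w)
1587*O(o(L(5))) = 1587*(-22 + (1^(3/2))² + 5*1^(3/2)) = 1587*(-22 + 1² + 5*1) = 1587*(-22 + 1 + 5) = 1587*(-16) = -25392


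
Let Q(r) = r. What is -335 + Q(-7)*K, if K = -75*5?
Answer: 2290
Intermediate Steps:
K = -375
-335 + Q(-7)*K = -335 - 7*(-375) = -335 + 2625 = 2290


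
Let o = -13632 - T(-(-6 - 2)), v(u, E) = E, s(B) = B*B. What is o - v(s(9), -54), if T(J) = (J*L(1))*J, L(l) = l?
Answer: -13642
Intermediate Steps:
s(B) = B²
T(J) = J² (T(J) = (J*1)*J = J*J = J²)
o = -13696 (o = -13632 - (-(-6 - 2))² = -13632 - (-1*(-8))² = -13632 - 1*8² = -13632 - 1*64 = -13632 - 64 = -13696)
o - v(s(9), -54) = -13696 - 1*(-54) = -13696 + 54 = -13642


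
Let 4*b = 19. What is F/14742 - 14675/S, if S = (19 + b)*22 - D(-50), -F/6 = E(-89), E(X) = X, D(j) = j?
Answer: -14402209/562653 ≈ -25.597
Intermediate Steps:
b = 19/4 (b = (1/4)*19 = 19/4 ≈ 4.7500)
F = 534 (F = -6*(-89) = 534)
S = 1145/2 (S = (19 + 19/4)*22 - 1*(-50) = (95/4)*22 + 50 = 1045/2 + 50 = 1145/2 ≈ 572.50)
F/14742 - 14675/S = 534/14742 - 14675/1145/2 = 534*(1/14742) - 14675*2/1145 = 89/2457 - 5870/229 = -14402209/562653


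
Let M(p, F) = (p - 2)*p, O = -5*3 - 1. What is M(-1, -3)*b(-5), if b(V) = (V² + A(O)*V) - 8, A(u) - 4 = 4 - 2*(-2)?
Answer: -129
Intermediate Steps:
O = -16 (O = -15 - 1 = -16)
A(u) = 12 (A(u) = 4 + (4 - 2*(-2)) = 4 + (4 + 4) = 4 + 8 = 12)
M(p, F) = p*(-2 + p) (M(p, F) = (-2 + p)*p = p*(-2 + p))
b(V) = -8 + V² + 12*V (b(V) = (V² + 12*V) - 8 = -8 + V² + 12*V)
M(-1, -3)*b(-5) = (-(-2 - 1))*(-8 + (-5)² + 12*(-5)) = (-1*(-3))*(-8 + 25 - 60) = 3*(-43) = -129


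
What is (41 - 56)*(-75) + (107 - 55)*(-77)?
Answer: -2879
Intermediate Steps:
(41 - 56)*(-75) + (107 - 55)*(-77) = -15*(-75) + 52*(-77) = 1125 - 4004 = -2879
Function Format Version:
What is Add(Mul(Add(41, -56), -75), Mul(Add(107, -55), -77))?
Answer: -2879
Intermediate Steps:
Add(Mul(Add(41, -56), -75), Mul(Add(107, -55), -77)) = Add(Mul(-15, -75), Mul(52, -77)) = Add(1125, -4004) = -2879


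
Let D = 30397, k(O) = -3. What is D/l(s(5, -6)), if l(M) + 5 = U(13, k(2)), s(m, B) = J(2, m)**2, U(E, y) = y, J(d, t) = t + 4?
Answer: -30397/8 ≈ -3799.6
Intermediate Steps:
J(d, t) = 4 + t
s(m, B) = (4 + m)**2
l(M) = -8 (l(M) = -5 - 3 = -8)
D/l(s(5, -6)) = 30397/(-8) = 30397*(-1/8) = -30397/8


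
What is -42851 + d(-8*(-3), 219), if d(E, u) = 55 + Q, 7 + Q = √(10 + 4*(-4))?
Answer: -42803 + I*√6 ≈ -42803.0 + 2.4495*I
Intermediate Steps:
Q = -7 + I*√6 (Q = -7 + √(10 + 4*(-4)) = -7 + √(10 - 16) = -7 + √(-6) = -7 + I*√6 ≈ -7.0 + 2.4495*I)
d(E, u) = 48 + I*√6 (d(E, u) = 55 + (-7 + I*√6) = 48 + I*√6)
-42851 + d(-8*(-3), 219) = -42851 + (48 + I*√6) = -42803 + I*√6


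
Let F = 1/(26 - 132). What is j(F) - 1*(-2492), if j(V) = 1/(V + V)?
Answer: 2439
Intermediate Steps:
F = -1/106 (F = 1/(-106) = -1/106 ≈ -0.0094340)
j(V) = 1/(2*V)
j(F) - 1*(-2492) = 1/(2*(-1/106)) - 1*(-2492) = (1/2)*(-106) + 2492 = -53 + 2492 = 2439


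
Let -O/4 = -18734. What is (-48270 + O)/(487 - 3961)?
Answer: -13333/1737 ≈ -7.6759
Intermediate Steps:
O = 74936 (O = -4*(-18734) = 74936)
(-48270 + O)/(487 - 3961) = (-48270 + 74936)/(487 - 3961) = 26666/(-3474) = 26666*(-1/3474) = -13333/1737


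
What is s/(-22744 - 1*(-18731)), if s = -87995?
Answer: 87995/4013 ≈ 21.927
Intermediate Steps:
s/(-22744 - 1*(-18731)) = -87995/(-22744 - 1*(-18731)) = -87995/(-22744 + 18731) = -87995/(-4013) = -87995*(-1/4013) = 87995/4013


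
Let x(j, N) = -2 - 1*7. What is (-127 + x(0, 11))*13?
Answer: -1768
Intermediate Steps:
x(j, N) = -9 (x(j, N) = -2 - 7 = -9)
(-127 + x(0, 11))*13 = (-127 - 9)*13 = -136*13 = -1768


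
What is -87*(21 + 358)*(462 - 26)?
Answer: -14376228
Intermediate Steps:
-87*(21 + 358)*(462 - 26) = -32973*436 = -87*165244 = -14376228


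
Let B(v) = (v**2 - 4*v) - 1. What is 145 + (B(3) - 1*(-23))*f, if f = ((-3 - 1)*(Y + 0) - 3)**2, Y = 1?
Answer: 1076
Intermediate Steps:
B(v) = -1 + v**2 - 4*v
f = 49 (f = ((-3 - 1)*(1 + 0) - 3)**2 = (-4*1 - 3)**2 = (-4 - 3)**2 = (-7)**2 = 49)
145 + (B(3) - 1*(-23))*f = 145 + ((-1 + 3**2 - 4*3) - 1*(-23))*49 = 145 + ((-1 + 9 - 12) + 23)*49 = 145 + (-4 + 23)*49 = 145 + 19*49 = 145 + 931 = 1076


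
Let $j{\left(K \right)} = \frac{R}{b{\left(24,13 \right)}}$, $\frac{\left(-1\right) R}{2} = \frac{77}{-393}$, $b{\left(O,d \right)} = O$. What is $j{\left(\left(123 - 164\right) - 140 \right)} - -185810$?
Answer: $\frac{876280037}{4716} \approx 1.8581 \cdot 10^{5}$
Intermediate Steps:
$R = \frac{154}{393}$ ($R = - 2 \frac{77}{-393} = - 2 \cdot 77 \left(- \frac{1}{393}\right) = \left(-2\right) \left(- \frac{77}{393}\right) = \frac{154}{393} \approx 0.39186$)
$j{\left(K \right)} = \frac{77}{4716}$ ($j{\left(K \right)} = \frac{154}{393 \cdot 24} = \frac{154}{393} \cdot \frac{1}{24} = \frac{77}{4716}$)
$j{\left(\left(123 - 164\right) - 140 \right)} - -185810 = \frac{77}{4716} - -185810 = \frac{77}{4716} + 185810 = \frac{876280037}{4716}$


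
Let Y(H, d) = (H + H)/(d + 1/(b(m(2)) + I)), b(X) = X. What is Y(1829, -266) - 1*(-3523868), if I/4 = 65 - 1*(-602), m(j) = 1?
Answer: 2501770895002/709953 ≈ 3.5239e+6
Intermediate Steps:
I = 2668 (I = 4*(65 - 1*(-602)) = 4*(65 + 602) = 4*667 = 2668)
Y(H, d) = 2*H/(1/2669 + d) (Y(H, d) = (H + H)/(d + 1/(1 + 2668)) = (2*H)/(d + 1/2669) = (2*H)/(1/2669 + d) = 2*H/(1/2669 + d))
Y(1829, -266) - 1*(-3523868) = 5338*1829/(1 + 2669*(-266)) - 1*(-3523868) = 5338*1829/(1 - 709954) + 3523868 = 5338*1829/(-709953) + 3523868 = 5338*1829*(-1/709953) + 3523868 = -9763202/709953 + 3523868 = 2501770895002/709953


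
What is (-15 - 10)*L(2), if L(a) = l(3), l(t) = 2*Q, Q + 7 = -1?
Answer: 400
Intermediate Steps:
Q = -8 (Q = -7 - 1 = -8)
l(t) = -16 (l(t) = 2*(-8) = -16)
L(a) = -16
(-15 - 10)*L(2) = (-15 - 10)*(-16) = -25*(-16) = 400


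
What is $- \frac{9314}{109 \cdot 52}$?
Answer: $- \frac{4657}{2834} \approx -1.6433$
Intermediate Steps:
$- \frac{9314}{109 \cdot 52} = - \frac{9314}{5668} = \left(-9314\right) \frac{1}{5668} = - \frac{4657}{2834}$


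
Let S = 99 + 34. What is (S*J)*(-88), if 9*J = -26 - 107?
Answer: 1556632/9 ≈ 1.7296e+5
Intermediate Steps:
S = 133
J = -133/9 (J = (-26 - 107)/9 = (⅑)*(-133) = -133/9 ≈ -14.778)
(S*J)*(-88) = (133*(-133/9))*(-88) = -17689/9*(-88) = 1556632/9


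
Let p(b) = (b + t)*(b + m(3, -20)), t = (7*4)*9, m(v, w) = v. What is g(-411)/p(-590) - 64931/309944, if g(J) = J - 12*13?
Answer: -6529219117/30747374632 ≈ -0.21235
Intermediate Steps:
g(J) = -156 + J (g(J) = J - 156 = -156 + J)
t = 252 (t = 28*9 = 252)
p(b) = (3 + b)*(252 + b) (p(b) = (b + 252)*(b + 3) = (252 + b)*(3 + b) = (3 + b)*(252 + b))
g(-411)/p(-590) - 64931/309944 = (-156 - 411)/(756 + (-590)² + 255*(-590)) - 64931/309944 = -567/(756 + 348100 - 150450) - 64931*1/309944 = -567/198406 - 64931/309944 = -6529219117/30747374632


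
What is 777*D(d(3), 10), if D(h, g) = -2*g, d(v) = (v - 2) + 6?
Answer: -15540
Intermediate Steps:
d(v) = 4 + v (d(v) = (-2 + v) + 6 = 4 + v)
777*D(d(3), 10) = 777*(-2*10) = 777*(-20) = -15540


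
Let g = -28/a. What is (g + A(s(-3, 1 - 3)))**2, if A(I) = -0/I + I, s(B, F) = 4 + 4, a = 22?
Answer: 5476/121 ≈ 45.256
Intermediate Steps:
s(B, F) = 8
g = -14/11 (g = -28/22 = -28*1/22 = -14/11 ≈ -1.2727)
A(I) = I (A(I) = -5*0 + I = 0 + I = I)
(g + A(s(-3, 1 - 3)))**2 = (-14/11 + 8)**2 = (74/11)**2 = 5476/121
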